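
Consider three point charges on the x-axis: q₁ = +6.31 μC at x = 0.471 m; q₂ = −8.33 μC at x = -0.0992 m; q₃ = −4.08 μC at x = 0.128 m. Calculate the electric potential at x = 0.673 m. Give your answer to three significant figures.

The total potential is the scalar sum of each charge's contribution, V = Σ kqᵢ/rᵢ.
Distances from the field point to each charge: r₁ = 0.202 m, r₂ = 0.772 m, r₃ = 0.545 m.
V = k[(6.31×10⁻⁶)/(0.202) + (-8.33×10⁻⁶)/(0.772) + (-4.08×10⁻⁶)/(0.545)] = 1.17×10⁵ V.

1.17×10⁵ V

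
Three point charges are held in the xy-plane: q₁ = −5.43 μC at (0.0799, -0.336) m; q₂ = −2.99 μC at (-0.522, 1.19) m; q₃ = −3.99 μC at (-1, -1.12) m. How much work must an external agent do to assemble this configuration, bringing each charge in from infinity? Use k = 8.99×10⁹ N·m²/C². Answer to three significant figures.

0.280 J

The work to assemble the configuration equals its total potential energy, U = Σ kqᵢqⱼ/rᵢⱼ over all pairs.
Pair separations: r₁₂ = 1.64 m, r₁₃ = 1.33 m, r₂₃ = 2.36 m.
U = (0.0890) + (0.146) + (0.0455) = 0.280 J.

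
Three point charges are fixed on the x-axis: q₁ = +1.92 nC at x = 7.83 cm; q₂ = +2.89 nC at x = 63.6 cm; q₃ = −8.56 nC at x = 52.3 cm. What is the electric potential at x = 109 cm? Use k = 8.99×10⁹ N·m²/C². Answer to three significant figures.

-61.4 V

Electric potential is a scalar, so the contributions from each charge add algebraically: V = Σ kqᵢ/rᵢ.
Distances from the field point to each charge: r₁ = 1.01 m, r₂ = 0.454 m, r₃ = 0.567 m.
V = k[(1.92×10⁻⁹)/(1.01) + (2.89×10⁻⁹)/(0.454) + (-8.56×10⁻⁹)/(0.567)] = -61.4 V.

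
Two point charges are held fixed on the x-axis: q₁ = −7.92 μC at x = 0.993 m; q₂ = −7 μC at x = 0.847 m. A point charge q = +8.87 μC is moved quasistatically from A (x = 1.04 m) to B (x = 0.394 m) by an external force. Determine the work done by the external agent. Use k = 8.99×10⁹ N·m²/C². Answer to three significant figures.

For quasistatic motion the external work equals the change in potential energy: W_ext = qΔV = q(V_B − V_A).
At A: distances to the source charges are 0.0470 m, 0.193 m; V_A = Σ kqᵢ/rᵢ = -1.84×10⁶ V.
At B: distances to the source charges are 0.599 m, 0.453 m; V_B = Σ kqᵢ/rᵢ = -2.58×10⁵ V.
ΔV = V_B − V_A = 1.58×10⁶ V.
W_ext = qΔV = (8.87×10⁻⁶ C)(1.58×10⁶ V) = 14.0 J.

14.0 J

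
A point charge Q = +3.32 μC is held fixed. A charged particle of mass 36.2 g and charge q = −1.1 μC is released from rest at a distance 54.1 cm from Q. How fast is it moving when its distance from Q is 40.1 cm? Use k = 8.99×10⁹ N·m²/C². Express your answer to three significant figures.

1.08 m/s

Only the electrostatic force acts, so mechanical energy is conserved: ½mv² = U₁ − U₂ = kQq(1/r₁ − 1/r₂).
U₁ − U₂ = (8.99×10⁹ N·m²/C²)(3.32×10⁻⁶ C)(-1.10×10⁻⁶ C)(1/0.541 − 1/0.401) = 0.0212 J.
v = √(2·0.0212/0.0362) = 1.08 m/s.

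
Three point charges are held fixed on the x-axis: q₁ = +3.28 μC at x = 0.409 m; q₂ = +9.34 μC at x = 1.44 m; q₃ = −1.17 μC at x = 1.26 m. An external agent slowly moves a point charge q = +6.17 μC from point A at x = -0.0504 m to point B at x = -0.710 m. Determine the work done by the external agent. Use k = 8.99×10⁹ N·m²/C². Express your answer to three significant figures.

For quasistatic motion the external work equals the change in potential energy: W_ext = qΔV = q(V_B − V_A).
At A: distances to the source charges are 0.459 m, 1.49 m, 1.31 m; V_A = Σ kqᵢ/rᵢ = 1.12×10⁵ V.
At B: distances to the source charges are 1.12 m, 2.15 m, 1.97 m; V_B = Σ kqᵢ/rᵢ = 6.01×10⁴ V.
ΔV = V_B − V_A = -5.24×10⁴ V.
W_ext = qΔV = (6.17×10⁻⁶ C)(-5.24×10⁴ V) = -0.324 J.

-0.324 J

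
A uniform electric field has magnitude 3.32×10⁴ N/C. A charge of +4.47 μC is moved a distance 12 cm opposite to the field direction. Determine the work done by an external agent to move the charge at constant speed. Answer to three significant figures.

0.0178 J

The potential change for a displacement 12 cm opposite to the field direction is ΔV = +Ed = 3980 V.
W_ext = qΔV = 0.0178 J.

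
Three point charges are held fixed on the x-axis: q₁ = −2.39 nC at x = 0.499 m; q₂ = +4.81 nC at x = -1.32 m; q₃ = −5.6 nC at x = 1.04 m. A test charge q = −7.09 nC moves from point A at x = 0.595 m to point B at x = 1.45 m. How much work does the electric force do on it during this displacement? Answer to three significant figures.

The work done by the electric force is W_field = −ΔU = −q(V_B − V_A) = q(V_A − V_B).
At A: distances to the source charges are 0.0960 m, 1.92 m, 0.445 m; V_A = Σ kqᵢ/rᵢ = -314 V.
At B: distances to the source charges are 0.951 m, 2.77 m, 0.410 m; V_B = Σ kqᵢ/rᵢ = -130 V.
ΔV = V_B − V_A = 185 V.
W_field = −qΔV = −(-7.09×10⁻⁹ C)(185 V) = 1.31×10⁻⁶ J.

1.31×10⁻⁶ J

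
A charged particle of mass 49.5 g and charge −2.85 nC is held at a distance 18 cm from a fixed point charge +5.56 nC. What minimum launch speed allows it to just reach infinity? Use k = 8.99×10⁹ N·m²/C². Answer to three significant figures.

5.65×10⁻³ m/s

To just escape, total mechanical energy must reach zero at infinity: ½mv²_min + U = 0, so ½mv²_min = −U = |kQq|/r.
|U| = |kQq|/r = (8.99×10⁹ N·m²/C²)(5.56×10⁻⁹)(2.85×10⁻⁹)/(0.180) = 7.91×10⁻⁷ J.
v_min = √(2|U|/m) = √(2·7.91×10⁻⁷/0.0495) = 5.65×10⁻³ m/s.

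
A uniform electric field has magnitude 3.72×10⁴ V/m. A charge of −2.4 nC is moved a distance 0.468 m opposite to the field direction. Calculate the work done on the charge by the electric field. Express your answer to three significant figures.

The potential change for a displacement 0.468 m opposite to the field direction is ΔV = +Ed = 1.74×10⁴ V.
W_field = −qΔV = 4.18×10⁻⁵ J.

4.18×10⁻⁵ J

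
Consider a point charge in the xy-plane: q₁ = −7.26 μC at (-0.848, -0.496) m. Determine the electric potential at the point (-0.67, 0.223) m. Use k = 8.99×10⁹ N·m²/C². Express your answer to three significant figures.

The total potential is the scalar sum of each charge's contribution, V = Σ kqᵢ/rᵢ.
Distances from the field point to each charge: r₁ = 0.741 m.
V = k[(-7.26×10⁻⁶)/(0.741)] = -8.81×10⁴ V.

-8.81×10⁴ V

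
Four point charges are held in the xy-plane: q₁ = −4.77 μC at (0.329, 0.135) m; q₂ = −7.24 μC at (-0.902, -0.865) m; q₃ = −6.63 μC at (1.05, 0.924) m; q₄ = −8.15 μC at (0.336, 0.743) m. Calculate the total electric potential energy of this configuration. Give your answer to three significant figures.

The work to assemble the configuration equals its total potential energy, U = Σ kqᵢqⱼ/rᵢⱼ over all pairs.
Pair separations: r₁₂ = 1.59 m, r₁₃ = 1.07 m, r₁₄ = 0.608 m, r₂₃ = 2.65 m, r₂₄ = 2.03 m, r₃₄ = 0.737 m.
Summing all 6 pair terms gives U = 2.12 J.

2.12 J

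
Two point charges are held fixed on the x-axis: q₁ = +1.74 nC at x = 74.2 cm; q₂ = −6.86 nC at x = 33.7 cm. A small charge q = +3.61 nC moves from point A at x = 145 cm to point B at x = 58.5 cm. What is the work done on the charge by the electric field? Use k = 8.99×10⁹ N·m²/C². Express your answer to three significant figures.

4.18×10⁻⁷ J

The work done by the electric force is W_field = −ΔU = −q(V_B − V_A) = q(V_A − V_B).
At A: distances to the source charges are 0.708 m, 1.11 m; V_A = Σ kqᵢ/rᵢ = -33.3 V.
At B: distances to the source charges are 0.157 m, 0.248 m; V_B = Σ kqᵢ/rᵢ = -149 V.
ΔV = V_B − V_A = -116 V.
W_field = −qΔV = −(3.61×10⁻⁹ C)(-116 V) = 4.18×10⁻⁷ J.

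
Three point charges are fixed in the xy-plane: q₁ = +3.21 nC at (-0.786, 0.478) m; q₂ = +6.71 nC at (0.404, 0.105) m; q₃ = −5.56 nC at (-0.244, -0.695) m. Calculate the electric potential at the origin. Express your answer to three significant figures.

108 V

Electric potential is a scalar, so the contributions from each charge add algebraically: V = Σ kqᵢ/rᵢ.
Distances from the field point to each charge: r₁ = 0.920 m, r₂ = 0.417 m, r₃ = 0.737 m.
V = k[(3.21×10⁻⁹)/(0.920) + (6.71×10⁻⁹)/(0.417) + (-5.56×10⁻⁹)/(0.737)] = 108 V.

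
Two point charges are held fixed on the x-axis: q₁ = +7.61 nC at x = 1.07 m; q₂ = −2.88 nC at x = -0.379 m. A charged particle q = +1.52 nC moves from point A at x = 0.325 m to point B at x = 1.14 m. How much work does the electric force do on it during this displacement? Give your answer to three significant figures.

-1.38×10⁻⁶ J

The work done by the electric force is W_field = −ΔU = −q(V_B − V_A) = q(V_A − V_B).
At A: distances to the source charges are 0.745 m, 0.704 m; V_A = Σ kqᵢ/rᵢ = 55.1 V.
At B: distances to the source charges are 0.0700 m, 1.52 m; V_B = Σ kqᵢ/rᵢ = 960 V.
ΔV = V_B − V_A = 905 V.
W_field = −qΔV = −(1.52×10⁻⁹ C)(905 V) = -1.38×10⁻⁶ J.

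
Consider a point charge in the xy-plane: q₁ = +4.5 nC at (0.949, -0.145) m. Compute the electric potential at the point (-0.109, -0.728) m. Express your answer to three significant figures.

The total potential is the scalar sum of each charge's contribution, V = Σ kqᵢ/rᵢ.
Distances from the field point to each charge: r₁ = 1.21 m.
V = k[(4.50×10⁻⁹)/(1.21)] = 33.5 V.

33.5 V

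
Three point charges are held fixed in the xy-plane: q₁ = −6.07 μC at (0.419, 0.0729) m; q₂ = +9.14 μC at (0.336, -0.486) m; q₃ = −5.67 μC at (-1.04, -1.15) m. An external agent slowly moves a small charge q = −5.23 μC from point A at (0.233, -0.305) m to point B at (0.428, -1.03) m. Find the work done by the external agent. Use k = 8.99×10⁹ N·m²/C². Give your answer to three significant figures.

For quasistatic motion the external work equals the change in potential energy: W_ext = qΔV = q(V_B − V_A).
At A: distances to the source charges are 0.421 m, 0.208 m, 1.53 m; V_A = Σ kqᵢ/rᵢ = 2.32×10⁵ V.
At B: distances to the source charges are 1.10 m, 0.552 m, 1.47 m; V_B = Σ kqᵢ/rᵢ = 6.48×10⁴ V.
ΔV = V_B − V_A = -1.67×10⁵ V.
W_ext = qΔV = (-5.23×10⁻⁶ C)(-1.67×10⁵ V) = 0.872 J.

0.872 J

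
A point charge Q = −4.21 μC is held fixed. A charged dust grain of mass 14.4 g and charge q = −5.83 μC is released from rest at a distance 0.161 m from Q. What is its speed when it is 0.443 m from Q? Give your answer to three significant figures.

11.0 m/s

Only the electrostatic force acts, so mechanical energy is conserved: ½mv² = U₁ − U₂ = kQq(1/r₁ − 1/r₂).
U₁ − U₂ = (8.99×10⁹ N·m²/C²)(-4.21×10⁻⁶ C)(-5.83×10⁻⁶ C)(1/0.161 − 1/0.443) = 0.872 J.
v = √(2·0.872/0.0144) = 11.0 m/s.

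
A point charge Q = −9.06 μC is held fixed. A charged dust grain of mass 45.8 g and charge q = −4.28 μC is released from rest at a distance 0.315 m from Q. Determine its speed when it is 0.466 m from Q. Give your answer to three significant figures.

3.96 m/s

Only the electrostatic force acts, so mechanical energy is conserved: ½mv² = U₁ − U₂ = kQq(1/r₁ − 1/r₂).
U₁ − U₂ = (8.99×10⁹ N·m²/C²)(-9.06×10⁻⁶ C)(-4.28×10⁻⁶ C)(1/0.315 − 1/0.466) = 0.359 J.
v = √(2·0.359/0.0458) = 3.96 m/s.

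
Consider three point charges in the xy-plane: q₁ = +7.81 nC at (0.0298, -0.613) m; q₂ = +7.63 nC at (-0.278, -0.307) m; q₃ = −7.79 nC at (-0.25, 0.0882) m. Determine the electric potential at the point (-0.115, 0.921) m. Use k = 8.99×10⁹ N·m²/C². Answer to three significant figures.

17.9 V

Electric potential is a scalar, so the contributions from each charge add algebraically: V = Σ kqᵢ/rᵢ.
Distances from the field point to each charge: r₁ = 1.54 m, r₂ = 1.24 m, r₃ = 0.844 m.
V = k[(7.81×10⁻⁹)/(1.54) + (7.63×10⁻⁹)/(1.24) + (-7.79×10⁻⁹)/(0.844)] = 17.9 V.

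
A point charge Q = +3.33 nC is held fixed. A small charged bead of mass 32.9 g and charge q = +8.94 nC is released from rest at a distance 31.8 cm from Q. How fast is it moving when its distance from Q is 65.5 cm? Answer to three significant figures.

Only the electrostatic force acts, so mechanical energy is conserved: ½mv² = U₁ − U₂ = kQq(1/r₁ − 1/r₂).
U₁ − U₂ = (8.99×10⁹ N·m²/C²)(3.33×10⁻⁹ C)(8.94×10⁻⁹ C)(1/0.318 − 1/0.655) = 4.33×10⁻⁷ J.
v = √(2·4.33×10⁻⁷/0.0329) = 5.13×10⁻³ m/s.

5.13×10⁻³ m/s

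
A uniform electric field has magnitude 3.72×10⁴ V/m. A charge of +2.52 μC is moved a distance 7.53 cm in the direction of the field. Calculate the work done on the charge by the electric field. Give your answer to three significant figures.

7.06×10⁻³ J

The potential change for a displacement 7.53 cm in the direction of the field is ΔV = −Ed = -2800 V.
W_field = −qΔV = 7.06×10⁻³ J.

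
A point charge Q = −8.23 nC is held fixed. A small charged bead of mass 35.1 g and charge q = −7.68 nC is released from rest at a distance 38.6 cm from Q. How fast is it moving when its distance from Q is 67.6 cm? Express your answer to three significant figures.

6.00×10⁻³ m/s

Only the electrostatic force acts, so mechanical energy is conserved: ½mv² = U₁ − U₂ = kQq(1/r₁ − 1/r₂).
U₁ − U₂ = (8.99×10⁹ N·m²/C²)(-8.23×10⁻⁹ C)(-7.68×10⁻⁹ C)(1/0.386 − 1/0.676) = 6.32×10⁻⁷ J.
v = √(2·6.32×10⁻⁷/0.0351) = 6.00×10⁻³ m/s.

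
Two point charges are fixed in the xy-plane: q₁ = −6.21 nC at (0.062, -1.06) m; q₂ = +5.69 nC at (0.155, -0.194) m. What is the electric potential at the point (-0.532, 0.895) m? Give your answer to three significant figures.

The total potential is the scalar sum of each charge's contribution, V = Σ kqᵢ/rᵢ.
Distances from the field point to each charge: r₁ = 2.04 m, r₂ = 1.29 m.
V = k[(-6.21×10⁻⁹)/(2.04) + (5.69×10⁻⁹)/(1.29)] = 12.4 V.

12.4 V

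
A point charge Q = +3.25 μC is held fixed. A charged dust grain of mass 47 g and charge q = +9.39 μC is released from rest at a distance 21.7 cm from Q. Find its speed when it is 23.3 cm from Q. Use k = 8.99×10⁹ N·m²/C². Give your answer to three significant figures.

Only the electrostatic force acts, so mechanical energy is conserved: ½mv² = U₁ − U₂ = kQq(1/r₁ − 1/r₂).
U₁ − U₂ = (8.99×10⁹ N·m²/C²)(3.25×10⁻⁶ C)(9.39×10⁻⁶ C)(1/0.217 − 1/0.233) = 0.0868 J.
v = √(2·0.0868/0.0470) = 1.92 m/s.

1.92 m/s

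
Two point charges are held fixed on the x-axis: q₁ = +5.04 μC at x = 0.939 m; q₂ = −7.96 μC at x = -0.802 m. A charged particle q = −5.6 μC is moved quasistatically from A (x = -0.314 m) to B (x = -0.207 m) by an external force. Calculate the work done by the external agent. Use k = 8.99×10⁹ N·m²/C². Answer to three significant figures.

-0.167 J

For quasistatic motion the external work equals the change in potential energy: W_ext = qΔV = q(V_B − V_A).
At A: distances to the source charges are 1.25 m, 0.488 m; V_A = Σ kqᵢ/rᵢ = -1.10×10⁵ V.
At B: distances to the source charges are 1.15 m, 0.595 m; V_B = Σ kqᵢ/rᵢ = -8.07×10⁴ V.
ΔV = V_B − V_A = 2.97×10⁴ V.
W_ext = qΔV = (-5.60×10⁻⁶ C)(2.97×10⁴ V) = -0.167 J.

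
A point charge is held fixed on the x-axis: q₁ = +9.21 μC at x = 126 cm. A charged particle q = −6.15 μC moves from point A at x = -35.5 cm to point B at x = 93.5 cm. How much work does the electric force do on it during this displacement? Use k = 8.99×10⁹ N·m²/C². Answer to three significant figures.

The work done by the electric force is W_field = −ΔU = −q(V_B − V_A) = q(V_A − V_B).
At A: distance to the source charge is 1.61 m; V_A = kq₁/r = 5.13×10⁴ V.
At B: distance to the source charge is 0.325 m; V_B = kq₁/r = 2.55×10⁵ V.
ΔV = V_B − V_A = 2.03×10⁵ V.
W_field = −qΔV = −(-6.15×10⁻⁶ C)(2.03×10⁵ V) = 1.25 J.

1.25 J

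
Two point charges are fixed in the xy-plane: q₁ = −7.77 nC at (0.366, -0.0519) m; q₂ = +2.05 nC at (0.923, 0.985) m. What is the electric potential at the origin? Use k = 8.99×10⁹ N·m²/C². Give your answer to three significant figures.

Electric potential is a scalar, so the contributions from each charge add algebraically: V = Σ kqᵢ/rᵢ.
Distances from the field point to each charge: r₁ = 0.370 m, r₂ = 1.35 m.
V = k[(-7.77×10⁻⁹)/(0.370) + (2.05×10⁻⁹)/(1.35)] = -175 V.

-175 V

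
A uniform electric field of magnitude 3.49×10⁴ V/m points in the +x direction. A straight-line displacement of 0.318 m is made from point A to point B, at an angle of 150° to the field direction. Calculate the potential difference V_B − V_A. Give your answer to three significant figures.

Only the component of displacement along E changes the potential: ΔV = −E·d·cosθ.
ΔV = −(3.49×10⁴ V/m)(0.318 m)cos150° = 9610 V.

9610 V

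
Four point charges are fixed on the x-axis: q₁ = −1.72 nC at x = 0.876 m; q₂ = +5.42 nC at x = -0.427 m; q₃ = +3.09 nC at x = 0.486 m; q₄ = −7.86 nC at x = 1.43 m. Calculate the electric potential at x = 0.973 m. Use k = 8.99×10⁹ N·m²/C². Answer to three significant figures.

-222 V

Electric potential is a scalar, so the contributions from each charge add algebraically: V = Σ kqᵢ/rᵢ.
Distances from the field point to each charge: r₁ = 0.0970 m, r₂ = 1.40 m, r₃ = 0.487 m, r₄ = 0.457 m.
V = k[(-1.72×10⁻⁹)/(0.0970) + (5.42×10⁻⁹)/(1.40) + (3.09×10⁻⁹)/(0.487) + (-7.86×10⁻⁹)/(0.457)] = -222 V.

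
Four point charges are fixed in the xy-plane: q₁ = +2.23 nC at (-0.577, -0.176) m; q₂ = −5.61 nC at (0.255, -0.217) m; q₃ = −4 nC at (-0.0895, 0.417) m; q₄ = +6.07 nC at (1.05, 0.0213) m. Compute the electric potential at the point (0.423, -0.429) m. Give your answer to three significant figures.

-133 V

The total potential is the scalar sum of each charge's contribution, V = Σ kqᵢ/rᵢ.
Distances from the field point to each charge: r₁ = 1.03 m, r₂ = 0.270 m, r₃ = 0.989 m, r₄ = 0.772 m.
V = k[(2.23×10⁻⁹)/(1.03) + (-5.61×10⁻⁹)/(0.270) + (-4.00×10⁻⁹)/(0.989) + (6.07×10⁻⁹)/(0.772)] = -133 V.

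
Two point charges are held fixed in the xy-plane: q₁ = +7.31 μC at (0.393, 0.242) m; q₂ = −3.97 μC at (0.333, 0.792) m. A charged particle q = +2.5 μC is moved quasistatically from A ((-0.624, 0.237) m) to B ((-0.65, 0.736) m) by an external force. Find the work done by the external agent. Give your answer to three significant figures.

For quasistatic motion the external work equals the change in potential energy: W_ext = qΔV = q(V_B − V_A).
At A: distances to the source charges are 1.02 m, 1.11 m; V_A = Σ kqᵢ/rᵢ = 3.24×10⁴ V.
At B: distances to the source charges are 1.15 m, 0.985 m; V_B = Σ kqᵢ/rᵢ = 2.07×10⁴ V.
ΔV = V_B − V_A = -1.17×10⁴ V.
W_ext = qΔV = (2.50×10⁻⁶ C)(-1.17×10⁴ V) = -0.0292 J.

-0.0292 J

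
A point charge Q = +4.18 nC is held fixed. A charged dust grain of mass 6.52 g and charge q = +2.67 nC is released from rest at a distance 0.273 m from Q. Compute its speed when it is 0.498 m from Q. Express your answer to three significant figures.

7.14×10⁻³ m/s

Only the electrostatic force acts, so mechanical energy is conserved: ½mv² = U₁ − U₂ = kQq(1/r₁ − 1/r₂).
U₁ − U₂ = (8.99×10⁹ N·m²/C²)(4.18×10⁻⁹ C)(2.67×10⁻⁹ C)(1/0.273 − 1/0.498) = 1.66×10⁻⁷ J.
v = √(2·1.66×10⁻⁷/6.52×10⁻³) = 7.14×10⁻³ m/s.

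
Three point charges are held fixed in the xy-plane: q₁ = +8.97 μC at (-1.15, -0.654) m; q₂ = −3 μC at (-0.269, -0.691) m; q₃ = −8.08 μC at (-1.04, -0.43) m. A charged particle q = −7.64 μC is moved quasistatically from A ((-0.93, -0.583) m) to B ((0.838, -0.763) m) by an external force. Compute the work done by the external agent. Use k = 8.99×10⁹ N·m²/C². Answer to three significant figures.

-0.420 J

For quasistatic motion the external work equals the change in potential energy: W_ext = qΔV = q(V_B − V_A).
At A: distances to the source charges are 0.231 m, 0.670 m, 0.188 m; V_A = Σ kqᵢ/rᵢ = -7.69×10⁴ V.
At B: distances to the source charges are 1.99 m, 1.11 m, 1.91 m; V_B = Σ kqᵢ/rᵢ = -2.19×10⁴ V.
ΔV = V_B − V_A = 5.50×10⁴ V.
W_ext = qΔV = (-7.64×10⁻⁶ C)(5.50×10⁴ V) = -0.420 J.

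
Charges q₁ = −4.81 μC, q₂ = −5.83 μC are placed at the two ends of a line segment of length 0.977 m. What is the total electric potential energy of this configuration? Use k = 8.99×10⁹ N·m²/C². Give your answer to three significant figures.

The work to assemble the configuration equals its total potential energy, U = Σ kqᵢqⱼ/rᵢⱼ over all pairs.
The separation is r = 0.977 m.
U = (0.258) = 0.258 J.

0.258 J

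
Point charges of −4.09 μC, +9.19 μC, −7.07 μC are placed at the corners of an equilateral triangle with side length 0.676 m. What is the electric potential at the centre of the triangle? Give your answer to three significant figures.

-4.54×10⁴ V

The total potential is the scalar sum of each charge's contribution, V = Σ kqᵢ/rᵢ.
The distance from each vertex to the centroid is a/√3 = 0.390 m.
V = k[(-4.09×10⁻⁶)/(0.390) + (9.19×10⁻⁶)/(0.390) + (-7.07×10⁻⁶)/(0.390)] = -4.54×10⁴ V.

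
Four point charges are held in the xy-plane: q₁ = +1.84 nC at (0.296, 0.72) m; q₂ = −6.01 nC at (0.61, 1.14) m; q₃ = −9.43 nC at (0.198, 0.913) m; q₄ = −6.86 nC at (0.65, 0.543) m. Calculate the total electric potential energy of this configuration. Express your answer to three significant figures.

1.50×10⁻⁶ J

The work to assemble the configuration equals its total potential energy, U = Σ kqᵢqⱼ/rᵢⱼ over all pairs.
Pair separations: r₁₂ = 0.524 m, r₁₃ = 0.216 m, r₁₄ = 0.396 m, r₂₃ = 0.470 m, r₂₄ = 0.598 m, r₃₄ = 0.584 m.
Summing all 6 pair terms gives U = 1.50×10⁻⁶ J.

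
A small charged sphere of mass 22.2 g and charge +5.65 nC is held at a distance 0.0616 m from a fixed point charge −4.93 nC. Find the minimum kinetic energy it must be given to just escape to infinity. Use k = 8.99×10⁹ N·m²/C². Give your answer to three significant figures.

To just escape, total mechanical energy must reach zero at infinity: ½mv²_min + U = 0, so ½mv²_min = −U = |kQq|/r.
|U| = |kQq|/r = (8.99×10⁹ N·m²/C²)(4.93×10⁻⁹)(5.65×10⁻⁹)/(0.0616) = 4.07×10⁻⁶ J.

4.07×10⁻⁶ J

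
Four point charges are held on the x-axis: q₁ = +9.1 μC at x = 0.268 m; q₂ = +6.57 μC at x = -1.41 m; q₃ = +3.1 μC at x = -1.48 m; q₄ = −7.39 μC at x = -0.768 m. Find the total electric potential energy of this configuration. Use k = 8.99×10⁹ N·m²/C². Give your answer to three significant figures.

1.53 J

The work to assemble the configuration equals its total potential energy, U = Σ kqᵢqⱼ/rᵢⱼ over all pairs.
Pair separations: r₁₂ = 1.68 m, r₁₃ = 1.75 m, r₁₄ = 1.04 m, r₂₃ = 0.0700 m, r₂₄ = 0.642 m, r₃₄ = 0.712 m.
Summing all 6 pair terms gives U = 1.53 J.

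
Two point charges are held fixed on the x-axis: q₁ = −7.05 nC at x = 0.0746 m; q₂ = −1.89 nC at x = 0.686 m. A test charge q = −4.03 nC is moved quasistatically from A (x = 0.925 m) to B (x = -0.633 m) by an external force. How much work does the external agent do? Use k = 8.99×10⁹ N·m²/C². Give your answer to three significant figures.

-1.74×10⁻⁷ J

For quasistatic motion the external work equals the change in potential energy: W_ext = qΔV = q(V_B − V_A).
At A: distances to the source charges are 0.850 m, 0.239 m; V_A = Σ kqᵢ/rᵢ = -146 V.
At B: distances to the source charges are 0.708 m, 1.32 m; V_B = Σ kqᵢ/rᵢ = -102 V.
ΔV = V_B − V_A = 43.2 V.
W_ext = qΔV = (-4.03×10⁻⁹ C)(43.2 V) = -1.74×10⁻⁷ J.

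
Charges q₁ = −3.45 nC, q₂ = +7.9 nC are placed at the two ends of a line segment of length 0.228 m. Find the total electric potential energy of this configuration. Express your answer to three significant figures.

-1.07×10⁻⁶ J

The work to assemble the configuration equals its total potential energy, U = Σ kqᵢqⱼ/rᵢⱼ over all pairs.
The separation is r = 0.228 m.
U = (-1.07×10⁻⁶) = -1.07×10⁻⁶ J.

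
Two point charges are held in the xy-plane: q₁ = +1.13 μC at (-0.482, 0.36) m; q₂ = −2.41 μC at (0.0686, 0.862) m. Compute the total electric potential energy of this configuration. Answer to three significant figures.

-0.0329 J

The work to assemble the configuration equals its total potential energy, U = Σ kqᵢqⱼ/rᵢⱼ over all pairs.
Pair separations: r₁₂ = 0.745 m.
U = (-0.0329) = -0.0329 J.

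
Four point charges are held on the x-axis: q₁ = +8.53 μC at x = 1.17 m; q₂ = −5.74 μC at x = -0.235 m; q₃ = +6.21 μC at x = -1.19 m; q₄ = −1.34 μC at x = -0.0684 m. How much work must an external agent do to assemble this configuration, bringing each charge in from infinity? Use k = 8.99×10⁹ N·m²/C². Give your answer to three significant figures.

The assembly work is the sum of pairwise potential energies, U = Σ_{i<j} kqᵢqⱼ/rᵢⱼ.
Pair separations: r₁₂ = 1.40 m, r₁₃ = 2.36 m, r₁₄ = 1.24 m, r₂₃ = 0.955 m, r₂₄ = 0.167 m, r₃₄ = 1.12 m.
Summing all 6 pair terms gives U = -0.182 J.

-0.182 J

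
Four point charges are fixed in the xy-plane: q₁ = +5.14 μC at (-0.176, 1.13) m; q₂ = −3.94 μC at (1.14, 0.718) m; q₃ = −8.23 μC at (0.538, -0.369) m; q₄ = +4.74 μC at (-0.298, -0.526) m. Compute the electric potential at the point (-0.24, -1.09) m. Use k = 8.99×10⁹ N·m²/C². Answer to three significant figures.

The total potential is the scalar sum of each charge's contribution, V = Σ kqᵢ/rᵢ.
Distances from the field point to each charge: r₁ = 2.22 m, r₂ = 2.27 m, r₃ = 1.06 m, r₄ = 0.567 m.
V = k[(5.14×10⁻⁶)/(2.22) + (-3.94×10⁻⁶)/(2.27) + (-8.23×10⁻⁶)/(1.06) + (4.74×10⁻⁶)/(0.567)] = 1.06×10⁴ V.

1.06×10⁴ V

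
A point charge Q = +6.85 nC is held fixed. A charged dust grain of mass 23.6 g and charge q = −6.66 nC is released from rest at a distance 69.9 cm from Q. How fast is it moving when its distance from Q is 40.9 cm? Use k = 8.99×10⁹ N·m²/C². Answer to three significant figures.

5.94×10⁻³ m/s

Only the electrostatic force acts, so mechanical energy is conserved: ½mv² = U₁ − U₂ = kQq(1/r₁ − 1/r₂).
U₁ − U₂ = (8.99×10⁹ N·m²/C²)(6.85×10⁻⁹ C)(-6.66×10⁻⁹ C)(1/0.699 − 1/0.409) = 4.16×10⁻⁷ J.
v = √(2·4.16×10⁻⁷/0.0236) = 5.94×10⁻³ m/s.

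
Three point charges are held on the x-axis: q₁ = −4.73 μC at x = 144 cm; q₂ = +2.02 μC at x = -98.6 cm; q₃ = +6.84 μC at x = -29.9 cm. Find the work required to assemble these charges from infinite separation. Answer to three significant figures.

The work to assemble the configuration equals its total potential energy, U = Σ kqᵢqⱼ/rᵢⱼ over all pairs.
Pair separations: r₁₂ = 2.43 m, r₁₃ = 1.74 m, r₂₃ = 0.687 m.
U = (-0.0354) + (-0.167) + (0.181) = -0.0219 J.

-0.0219 J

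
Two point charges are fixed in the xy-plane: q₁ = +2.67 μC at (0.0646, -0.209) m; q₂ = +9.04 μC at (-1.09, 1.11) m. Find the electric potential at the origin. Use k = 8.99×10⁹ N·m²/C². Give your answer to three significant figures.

1.62×10⁵ V

The total potential is the scalar sum of each charge's contribution, V = Σ kqᵢ/rᵢ.
Distances from the field point to each charge: r₁ = 0.219 m, r₂ = 1.56 m.
V = k[(2.67×10⁻⁶)/(0.219) + (9.04×10⁻⁶)/(1.56)] = 1.62×10⁵ V.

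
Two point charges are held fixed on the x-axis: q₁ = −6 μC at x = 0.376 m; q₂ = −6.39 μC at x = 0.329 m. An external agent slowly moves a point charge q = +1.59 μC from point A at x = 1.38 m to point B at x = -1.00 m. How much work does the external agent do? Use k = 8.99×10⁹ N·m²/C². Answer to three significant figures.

0.0413 J

For quasistatic motion the external work equals the change in potential energy: W_ext = qΔV = q(V_B − V_A).
At A: distances to the source charges are 1.00 m, 1.05 m; V_A = Σ kqᵢ/rᵢ = -1.08×10⁵ V.
At B: distances to the source charges are 1.38 m, 1.33 m; V_B = Σ kqᵢ/rᵢ = -8.24×10⁴ V.
ΔV = V_B − V_A = 2.60×10⁴ V.
W_ext = qΔV = (1.59×10⁻⁶ C)(2.60×10⁴ V) = 0.0413 J.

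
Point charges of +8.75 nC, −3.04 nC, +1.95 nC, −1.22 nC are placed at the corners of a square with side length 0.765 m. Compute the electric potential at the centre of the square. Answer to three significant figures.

The total potential is the scalar sum of each charge's contribution, V = Σ kqᵢ/rᵢ.
The distance from each corner to the centre is a√2/2 = 0.541 m.
V = k[(8.75×10⁻⁹)/(0.541) + (-3.04×10⁻⁹)/(0.541) + (1.95×10⁻⁹)/(0.541) + (-1.22×10⁻⁹)/(0.541)] = 107 V.

107 V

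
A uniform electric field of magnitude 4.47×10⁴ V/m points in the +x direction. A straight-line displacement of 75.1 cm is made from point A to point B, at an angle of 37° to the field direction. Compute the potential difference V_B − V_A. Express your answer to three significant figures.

-2.68×10⁴ V

Only the component of displacement along E changes the potential: ΔV = −E·d·cosθ.
ΔV = −(4.47×10⁴ V/m)(0.751 m)cos37° = -2.68×10⁴ V.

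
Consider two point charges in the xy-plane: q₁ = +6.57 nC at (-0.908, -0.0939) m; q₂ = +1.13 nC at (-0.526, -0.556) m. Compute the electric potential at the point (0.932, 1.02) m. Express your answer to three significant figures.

The total potential is the scalar sum of each charge's contribution, V = Σ kqᵢ/rᵢ.
Distances from the field point to each charge: r₁ = 2.15 m, r₂ = 2.15 m.
V = k[(6.57×10⁻⁹)/(2.15) + (1.13×10⁻⁹)/(2.15)] = 32.2 V.

32.2 V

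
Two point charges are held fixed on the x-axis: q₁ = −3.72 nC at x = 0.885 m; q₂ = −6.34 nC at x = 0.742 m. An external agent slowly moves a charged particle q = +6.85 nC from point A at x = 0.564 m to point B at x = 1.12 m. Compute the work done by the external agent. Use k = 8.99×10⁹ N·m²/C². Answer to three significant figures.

8.99×10⁻⁷ J

For quasistatic motion the external work equals the change in potential energy: W_ext = qΔV = q(V_B − V_A).
At A: distances to the source charges are 0.321 m, 0.178 m; V_A = Σ kqᵢ/rᵢ = -424 V.
At B: distances to the source charges are 0.235 m, 0.378 m; V_B = Σ kqᵢ/rᵢ = -293 V.
ΔV = V_B − V_A = 131 V.
W_ext = qΔV = (6.85×10⁻⁹ C)(131 V) = 8.99×10⁻⁷ J.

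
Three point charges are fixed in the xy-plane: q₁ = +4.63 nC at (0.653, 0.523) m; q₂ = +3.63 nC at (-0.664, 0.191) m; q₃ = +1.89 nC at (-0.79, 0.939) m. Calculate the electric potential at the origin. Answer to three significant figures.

111 V

The total potential is the scalar sum of each charge's contribution, V = Σ kqᵢ/rᵢ.
Distances from the field point to each charge: r₁ = 0.837 m, r₂ = 0.691 m, r₃ = 1.23 m.
V = k[(4.63×10⁻⁹)/(0.837) + (3.63×10⁻⁹)/(0.691) + (1.89×10⁻⁹)/(1.23)] = 111 V.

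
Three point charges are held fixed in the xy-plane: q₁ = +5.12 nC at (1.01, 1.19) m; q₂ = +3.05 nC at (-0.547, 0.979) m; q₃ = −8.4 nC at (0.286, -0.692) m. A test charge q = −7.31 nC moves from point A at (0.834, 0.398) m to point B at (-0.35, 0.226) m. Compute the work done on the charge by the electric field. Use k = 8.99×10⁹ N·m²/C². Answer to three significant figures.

The work done by the electric force is W_field = −ΔU = −q(V_B − V_A) = q(V_A − V_B).
At A: distances to the source charges are 0.811 m, 1.50 m, 1.22 m; V_A = Σ kqᵢ/rᵢ = 13.1 V.
At B: distances to the source charges are 1.67 m, 0.778 m, 1.12 m; V_B = Σ kqᵢ/rᵢ = -4.78 V.
ΔV = V_B − V_A = -17.9 V.
W_field = −qΔV = −(-7.31×10⁻⁹ C)(-17.9 V) = -1.31×10⁻⁷ J.

-1.31×10⁻⁷ J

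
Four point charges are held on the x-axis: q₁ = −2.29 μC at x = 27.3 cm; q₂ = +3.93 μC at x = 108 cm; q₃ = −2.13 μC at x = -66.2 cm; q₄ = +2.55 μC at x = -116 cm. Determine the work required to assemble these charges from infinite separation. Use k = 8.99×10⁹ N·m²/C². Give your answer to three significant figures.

The assembly work is the sum of pairwise potential energies, U = Σ_{i<j} kqᵢqⱼ/rᵢⱼ.
Pair separations: r₁₂ = 0.807 m, r₁₃ = 0.935 m, r₁₄ = 1.43 m, r₂₃ = 1.74 m, r₂₄ = 2.24 m, r₃₄ = 0.498 m.
Summing all 6 pair terms gives U = -0.191 J.

-0.191 J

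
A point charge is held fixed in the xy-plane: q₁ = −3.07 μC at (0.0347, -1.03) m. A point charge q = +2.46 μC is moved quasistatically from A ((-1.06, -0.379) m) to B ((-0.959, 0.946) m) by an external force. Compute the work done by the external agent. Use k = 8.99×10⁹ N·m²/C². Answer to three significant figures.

0.0226 J

For quasistatic motion the external work equals the change in potential energy: W_ext = qΔV = q(V_B − V_A).
At A: distance to the source charge is 1.27 m; V_A = kq₁/r = -2.17×10⁴ V.
At B: distance to the source charge is 2.21 m; V_B = kq₁/r = -1.25×10⁴ V.
ΔV = V_B − V_A = 9190 V.
W_ext = qΔV = (2.46×10⁻⁶ C)(9190 V) = 0.0226 J.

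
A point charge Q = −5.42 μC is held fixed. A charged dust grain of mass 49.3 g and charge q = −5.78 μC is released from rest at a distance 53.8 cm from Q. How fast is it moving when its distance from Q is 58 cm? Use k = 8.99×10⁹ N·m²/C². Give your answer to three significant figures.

1.24 m/s

Only the electrostatic force acts, so mechanical energy is conserved: ½mv² = U₁ − U₂ = kQq(1/r₁ − 1/r₂).
U₁ − U₂ = (8.99×10⁹ N·m²/C²)(-5.42×10⁻⁶ C)(-5.78×10⁻⁶ C)(1/0.538 − 1/0.580) = 0.0379 J.
v = √(2·0.0379/0.0493) = 1.24 m/s.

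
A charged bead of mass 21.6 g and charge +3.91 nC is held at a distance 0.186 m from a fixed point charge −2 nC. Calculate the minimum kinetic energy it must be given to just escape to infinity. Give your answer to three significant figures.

3.78×10⁻⁷ J

To just escape, total mechanical energy must reach zero at infinity: ½mv²_min + U = 0, so ½mv²_min = −U = |kQq|/r.
|U| = |kQq|/r = (8.99×10⁹ N·m²/C²)(2.00×10⁻⁹)(3.91×10⁻⁹)/(0.186) = 3.78×10⁻⁷ J.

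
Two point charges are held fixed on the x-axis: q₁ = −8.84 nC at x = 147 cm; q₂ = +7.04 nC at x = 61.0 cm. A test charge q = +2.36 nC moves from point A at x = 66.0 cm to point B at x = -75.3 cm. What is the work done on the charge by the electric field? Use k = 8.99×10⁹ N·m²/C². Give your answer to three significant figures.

The work done by the electric force is W_field = −ΔU = −q(V_B − V_A) = q(V_A − V_B).
At A: distances to the source charges are 0.810 m, 0.0500 m; V_A = Σ kqᵢ/rᵢ = 1170 V.
At B: distances to the source charges are 2.22 m, 1.36 m; V_B = Σ kqᵢ/rᵢ = 10.7 V.
ΔV = V_B − V_A = -1160 V.
W_field = −qΔV = −(2.36×10⁻⁹ C)(-1160 V) = 2.73×10⁻⁶ J.

2.73×10⁻⁶ J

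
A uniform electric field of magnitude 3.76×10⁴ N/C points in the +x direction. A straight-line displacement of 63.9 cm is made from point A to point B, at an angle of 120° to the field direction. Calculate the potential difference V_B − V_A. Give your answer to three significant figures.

1.20×10⁴ V

Only the component of displacement along E changes the potential: ΔV = −E·d·cosθ.
ΔV = −(3.76×10⁴ V/m)(0.639 m)cos120° = 1.20×10⁴ V.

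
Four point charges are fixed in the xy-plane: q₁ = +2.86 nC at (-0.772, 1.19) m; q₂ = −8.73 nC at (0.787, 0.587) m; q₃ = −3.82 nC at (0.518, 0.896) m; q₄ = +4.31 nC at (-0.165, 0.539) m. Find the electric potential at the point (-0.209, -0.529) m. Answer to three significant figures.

Electric potential is a scalar, so the contributions from each charge add algebraically: V = Σ kqᵢ/rᵢ.
Distances from the field point to each charge: r₁ = 1.81 m, r₂ = 1.50 m, r₃ = 1.60 m, r₄ = 1.07 m.
V = k[(2.86×10⁻⁹)/(1.81) + (-8.73×10⁻⁹)/(1.50) + (-3.82×10⁻⁹)/(1.60) + (4.31×10⁻⁹)/(1.07)] = -23.5 V.

-23.5 V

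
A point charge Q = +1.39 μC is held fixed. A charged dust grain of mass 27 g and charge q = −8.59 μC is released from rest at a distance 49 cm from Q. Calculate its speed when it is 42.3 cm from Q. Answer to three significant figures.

1.60 m/s

Only the electrostatic force acts, so mechanical energy is conserved: ½mv² = U₁ − U₂ = kQq(1/r₁ − 1/r₂).
U₁ − U₂ = (8.99×10⁹ N·m²/C²)(1.39×10⁻⁶ C)(-8.59×10⁻⁶ C)(1/0.490 − 1/0.423) = 0.0347 J.
v = √(2·0.0347/0.0270) = 1.60 m/s.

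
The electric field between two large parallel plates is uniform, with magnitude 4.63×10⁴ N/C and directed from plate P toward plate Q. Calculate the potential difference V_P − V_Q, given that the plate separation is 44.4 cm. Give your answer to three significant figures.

2.06×10⁴ V

In a uniform field, potential decreases in the direction of E: ΔV = −E·d for a displacement d parallel to E.
Going from Q to P is a displacement of 44.4 cm opposite to the field, so V_P − V_Q = +Ed = 2.06×10⁴ V.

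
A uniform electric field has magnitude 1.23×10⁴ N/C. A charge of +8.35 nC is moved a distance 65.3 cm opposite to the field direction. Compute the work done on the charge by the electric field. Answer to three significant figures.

-6.71×10⁻⁵ J

The potential change for a displacement 65.3 cm opposite to the field direction is ΔV = +Ed = 8030 V.
W_field = −qΔV = -6.71×10⁻⁵ J.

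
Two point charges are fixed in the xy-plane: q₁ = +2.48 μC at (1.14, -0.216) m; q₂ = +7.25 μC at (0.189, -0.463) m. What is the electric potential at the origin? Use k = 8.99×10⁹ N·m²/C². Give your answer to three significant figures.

1.50×10⁵ V

Electric potential is a scalar, so the contributions from each charge add algebraically: V = Σ kqᵢ/rᵢ.
Distances from the field point to each charge: r₁ = 1.16 m, r₂ = 0.500 m.
V = k[(2.48×10⁻⁶)/(1.16) + (7.25×10⁻⁶)/(0.500)] = 1.50×10⁵ V.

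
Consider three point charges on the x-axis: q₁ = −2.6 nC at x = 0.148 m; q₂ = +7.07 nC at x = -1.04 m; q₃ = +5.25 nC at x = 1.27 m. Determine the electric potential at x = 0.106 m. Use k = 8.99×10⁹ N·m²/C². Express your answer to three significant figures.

Electric potential is a scalar, so the contributions from each charge add algebraically: V = Σ kqᵢ/rᵢ.
Distances from the field point to each charge: r₁ = 0.0420 m, r₂ = 1.15 m, r₃ = 1.16 m.
V = k[(-2.60×10⁻⁹)/(0.0420) + (7.07×10⁻⁹)/(1.15) + (5.25×10⁻⁹)/(1.16)] = -461 V.

-461 V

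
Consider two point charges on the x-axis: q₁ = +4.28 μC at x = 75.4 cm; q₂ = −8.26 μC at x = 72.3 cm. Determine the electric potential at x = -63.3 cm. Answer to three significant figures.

Electric potential is a scalar, so the contributions from each charge add algebraically: V = Σ kqᵢ/rᵢ.
Distances from the field point to each charge: r₁ = 1.39 m, r₂ = 1.36 m.
V = k[(4.28×10⁻⁶)/(1.39) + (-8.26×10⁻⁶)/(1.36)] = -2.70×10⁴ V.

-2.70×10⁴ V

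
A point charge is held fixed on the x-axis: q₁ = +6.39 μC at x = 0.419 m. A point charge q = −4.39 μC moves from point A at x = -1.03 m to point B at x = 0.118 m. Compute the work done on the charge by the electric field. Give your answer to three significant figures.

The work done by the electric force is W_field = −ΔU = −q(V_B − V_A) = q(V_A − V_B).
At A: distance to the source charge is 1.45 m; V_A = kq₁/r = 3.96×10⁴ V.
At B: distance to the source charge is 0.301 m; V_B = kq₁/r = 1.91×10⁵ V.
ΔV = V_B − V_A = 1.51×10⁵ V.
W_field = −qΔV = −(-4.39×10⁻⁶ C)(1.51×10⁵ V) = 0.664 J.

0.664 J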